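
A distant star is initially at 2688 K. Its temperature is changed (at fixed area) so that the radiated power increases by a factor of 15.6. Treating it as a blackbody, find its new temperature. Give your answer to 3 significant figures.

P ∝ T⁴, so T₂/T₁ = (P₂/P₁)^(1/4) = (15.6)^(1/4) = 1.98738.
T₂ = 2688 × 1.98738 = 5.34×10³ K.

T₂ ≈ 5.34×10³ K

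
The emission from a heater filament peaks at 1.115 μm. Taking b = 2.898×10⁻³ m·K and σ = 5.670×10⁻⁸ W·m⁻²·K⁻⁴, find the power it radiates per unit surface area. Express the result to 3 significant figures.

Wien's law: T = b/λ_max = 2.898×10⁻³/1.115×10⁻⁶ = 2599.10 K.
Then I = σT⁴ = 5.670×10⁻⁸×(2599.10)⁴ = 2.59×10⁶ W/m².

I ≈ 2.59×10⁶ W/m²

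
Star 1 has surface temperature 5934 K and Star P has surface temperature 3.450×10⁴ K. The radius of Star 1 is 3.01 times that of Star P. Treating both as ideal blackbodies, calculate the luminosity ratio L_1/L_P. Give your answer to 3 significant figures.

L ∝ R²T⁴, so L_1/L_P = (R_1/R_P)²(T_1/T_P)⁴ = (3.01)² × (5934/3.450×10⁴)⁴ = 9.0601 × 8.75213×10⁻⁴ = 7.93×10⁻³.

L_1/L_P ≈ 7.93×10⁻³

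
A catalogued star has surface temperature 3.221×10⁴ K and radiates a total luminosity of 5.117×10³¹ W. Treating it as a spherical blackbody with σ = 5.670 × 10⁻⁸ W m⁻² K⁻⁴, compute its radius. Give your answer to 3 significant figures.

R ≈ 8.17×10⁹ m

L = 4πR²σT⁴ ⇒ R = √(L/(4πσT⁴)).
σT⁴ = 6.10304×10¹⁰ W/m², so R = √(5.117×10³¹/(4π×6.10304×10¹⁰)) = 8.17×10⁹ m.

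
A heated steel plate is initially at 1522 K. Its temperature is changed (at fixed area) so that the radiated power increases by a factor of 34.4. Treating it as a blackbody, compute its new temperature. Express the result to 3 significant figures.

T₂ ≈ 3.69×10³ K

P ∝ T⁴, so T₂/T₁ = (P₂/P₁)^(1/4) = (34.4)^(1/4) = 2.42181.
T₂ = 1522 × 2.42181 = 3.69×10³ K.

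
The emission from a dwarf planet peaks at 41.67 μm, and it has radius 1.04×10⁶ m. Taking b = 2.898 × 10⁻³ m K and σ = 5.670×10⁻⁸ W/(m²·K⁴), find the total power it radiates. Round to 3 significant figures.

Wien's law: T = b/λ_max = 2.898×10⁻³/4.167×10⁻⁵ = 69.5464 K.
Surface area A = 4πR² = 4π(1.04×10⁶ m)² = 1.35918×10¹³ m².
Then P = σAT⁴ = 5.670×10⁻⁸×1.35918×10¹³×(69.5464)⁴ = 1.80×10¹³ W.

P ≈ 1.80×10¹³ W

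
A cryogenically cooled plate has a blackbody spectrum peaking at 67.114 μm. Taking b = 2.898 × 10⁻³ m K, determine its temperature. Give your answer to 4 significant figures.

T ≈ 43.18 K

Wien's law gives T = b/λ_max = (2.898×10⁻³ m·K)/(6.7114×10⁻⁵ m) = 43.18 K.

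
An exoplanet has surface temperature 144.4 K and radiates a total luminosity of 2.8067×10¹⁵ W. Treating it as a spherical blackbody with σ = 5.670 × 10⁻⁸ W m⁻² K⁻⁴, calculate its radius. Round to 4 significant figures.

L = 4πR²σT⁴ ⇒ R = √(L/(4πσT⁴)).
σT⁴ = 24.6520 W/m², so R = √(2.8067×10¹⁵/(4π×24.6520)) = 3.010×10⁶ m.

R ≈ 3.010×10⁶ m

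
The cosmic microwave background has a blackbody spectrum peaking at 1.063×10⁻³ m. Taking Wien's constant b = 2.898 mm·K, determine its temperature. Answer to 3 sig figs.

Wien's law gives T = b/λ_max = (2.898×10⁻³ m·K)/(1.063×10⁻³ m) = 2.73 K.

T ≈ 2.73 K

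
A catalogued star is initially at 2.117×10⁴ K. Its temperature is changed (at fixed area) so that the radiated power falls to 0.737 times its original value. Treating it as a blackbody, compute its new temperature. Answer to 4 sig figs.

P ∝ T⁴, so T₂/T₁ = (P₂/P₁)^(1/4) = (0.737)^(1/4) = 0.926546.
T₂ = 2.117×10⁴ × 0.926546 = 1.961×10⁴ K.

T₂ ≈ 1.961×10⁴ K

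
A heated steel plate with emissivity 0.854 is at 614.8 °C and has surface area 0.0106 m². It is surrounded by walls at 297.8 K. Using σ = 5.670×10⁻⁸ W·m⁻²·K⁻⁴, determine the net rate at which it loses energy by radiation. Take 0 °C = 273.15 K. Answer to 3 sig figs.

T = 614.8 °C + 273.15 = 887.95 K.
Area A = 0.0106 m².
Net radiated power P_net = εσA(T⁴ − T₀⁴) = 0.854×5.670×10⁻⁸×0.0106×(887.95⁴ − 297.8⁴).
T⁴ − T₀⁴ = 6.21662×10¹¹ − 7.86500×10⁹ = 6.13797×10¹¹ K⁴, so P_net = 315 W.

Net loss ≈ 315 W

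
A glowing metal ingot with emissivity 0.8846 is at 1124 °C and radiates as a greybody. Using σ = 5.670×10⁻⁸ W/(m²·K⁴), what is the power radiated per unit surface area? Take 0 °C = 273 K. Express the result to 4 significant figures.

I ≈ 1.910×10⁵ W/m²

T = 1124 °C + 273 = 1397 K.
Stefan–Boltzmann: I = εσT⁴ = 0.8846 × 5.670×10⁻⁸ × (1397)⁴ = 1.910×10⁵ W/m².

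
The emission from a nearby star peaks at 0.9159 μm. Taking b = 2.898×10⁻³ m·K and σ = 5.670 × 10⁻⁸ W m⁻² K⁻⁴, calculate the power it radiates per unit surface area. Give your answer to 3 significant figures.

Wien's law: T = b/λ_max = 2.898×10⁻³/9.159×10⁻⁷ = 3164.10 K.
Then I = σT⁴ = 5.670×10⁻⁸×(3164.10)⁴ = 5.68×10⁶ W/m².

I ≈ 5.68×10⁶ W/m²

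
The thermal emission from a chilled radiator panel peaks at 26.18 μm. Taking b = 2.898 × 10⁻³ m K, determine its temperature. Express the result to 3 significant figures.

Wien's law gives T = b/λ_max = (2.898×10⁻³ m·K)/(2.618×10⁻⁵ m) = 111 K.

T ≈ 111 K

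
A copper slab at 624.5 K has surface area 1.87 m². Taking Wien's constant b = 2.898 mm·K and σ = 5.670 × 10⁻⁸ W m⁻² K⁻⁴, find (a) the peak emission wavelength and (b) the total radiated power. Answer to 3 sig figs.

λ_max ≈ 4.64 μm; P ≈ 1.61×10⁴ W

(a) λ_max = b/T = 2.898×10⁻³/624.5 = 4.641×10⁻⁶ m = 4.64 μm.
Area A = 1.87 m².
(b) P = σAT⁴ = 5.670×10⁻⁸×1.87×(624.5)⁴ = 1.61×10⁴ W.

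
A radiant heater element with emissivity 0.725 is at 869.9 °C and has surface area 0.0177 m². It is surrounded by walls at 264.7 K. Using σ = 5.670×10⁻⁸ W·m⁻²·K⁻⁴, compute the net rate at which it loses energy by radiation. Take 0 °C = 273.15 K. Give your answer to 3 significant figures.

T = 869.9 °C + 273.15 = 1143.05 K.
Area A = 0.0177 m².
Net radiated power P_net = εσA(T⁴ − T₀⁴) = 0.725×5.670×10⁻⁸×0.0177×(1143.05⁴ − 264.7⁴).
T⁴ − T₀⁴ = 1.70711×10¹² − 4.90926×10⁹ = 1.70220×10¹² K⁴, so P_net = 1.24×10³ W.

Net loss ≈ 1.24×10³ W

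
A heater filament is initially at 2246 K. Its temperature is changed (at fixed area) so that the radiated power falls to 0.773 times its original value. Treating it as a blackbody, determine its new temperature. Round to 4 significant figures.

T₂ ≈ 2106 K

P ∝ T⁴, so T₂/T₁ = (P₂/P₁)^(1/4) = (0.773)^(1/4) = 0.937659.
T₂ = 2246 × 0.937659 = 2106 K.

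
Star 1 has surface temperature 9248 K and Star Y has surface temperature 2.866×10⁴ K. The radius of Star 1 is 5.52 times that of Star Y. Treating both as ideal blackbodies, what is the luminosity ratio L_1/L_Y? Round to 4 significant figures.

L_1/L_Y ≈ 0.3303

L ∝ R²T⁴, so L_1/L_Y = (R_1/R_Y)²(T_1/T_Y)⁴ = (5.52)² × (9248/2.866×10⁴)⁴ = 30.4704 × 0.0108414 = 0.3303.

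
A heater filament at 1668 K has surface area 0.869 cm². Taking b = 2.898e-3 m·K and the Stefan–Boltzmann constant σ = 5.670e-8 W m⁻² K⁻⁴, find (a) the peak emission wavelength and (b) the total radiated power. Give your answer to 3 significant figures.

λ_max ≈ 1.74×10³ nm; P ≈ 38.1 W

(a) λ_max = b/T = 2.898×10⁻³/1668 = 1.737×10⁻⁶ m = 1.74×10³ nm.
Area A = 0.869 cm² = 8.69×10⁻⁵ m².
(b) P = σAT⁴ = 5.670×10⁻⁸×8.69×10⁻⁵×(1668)⁴ = 38.1 W.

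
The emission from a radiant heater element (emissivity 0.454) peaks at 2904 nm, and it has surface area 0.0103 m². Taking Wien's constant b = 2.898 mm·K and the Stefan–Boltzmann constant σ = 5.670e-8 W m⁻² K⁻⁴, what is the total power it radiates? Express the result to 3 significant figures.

P ≈ 263 W

Wien's law: T = b/λ_max = 2.898×10⁻³/2.904×10⁻⁶ = 997.934 K.
Area A = 0.0103 m².
Then P = εσAT⁴ = 0.454×5.670×10⁻⁸×0.0103×(997.934)⁴ = 263 W.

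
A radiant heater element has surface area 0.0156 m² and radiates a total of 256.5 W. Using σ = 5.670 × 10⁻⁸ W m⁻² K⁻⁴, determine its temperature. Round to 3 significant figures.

T ≈ 734 K

Area A = 0.0156 m².
P = σAT⁴ ⇒ T = (P/(σA))^(1/4) = (256.5/(5.670×10⁻⁸×0.0156))^(1/4) = 734 K.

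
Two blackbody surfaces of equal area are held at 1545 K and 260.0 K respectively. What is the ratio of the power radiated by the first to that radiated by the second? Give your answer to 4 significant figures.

P₁/P₂ ≈ 1247

With equal areas, P₁/P₂ = (T₁/T₂)⁴ = (1545/260.0)⁴ = 1247.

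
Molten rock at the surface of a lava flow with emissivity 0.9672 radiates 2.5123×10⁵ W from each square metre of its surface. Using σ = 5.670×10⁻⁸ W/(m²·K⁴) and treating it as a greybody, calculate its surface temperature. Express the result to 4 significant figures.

T ≈ 1463 K

I = εσT⁴, so T = (I/εσ)^(1/4) = (2.5123×10⁵/(0.9672×5.670×10⁻⁸))^(1/4) = 1463 K.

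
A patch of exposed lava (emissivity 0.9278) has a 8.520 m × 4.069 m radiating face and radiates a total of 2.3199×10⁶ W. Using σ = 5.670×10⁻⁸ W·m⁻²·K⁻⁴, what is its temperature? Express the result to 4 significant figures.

Area A = 8.520 × 4.069 = 34.6679 m².
P = εσAT⁴ ⇒ T = (P/(εσA))^(1/4) = (2.3199×10⁶/(0.9278×5.670×10⁻⁸×34.6679))^(1/4) = 1062 K.

T ≈ 1062 K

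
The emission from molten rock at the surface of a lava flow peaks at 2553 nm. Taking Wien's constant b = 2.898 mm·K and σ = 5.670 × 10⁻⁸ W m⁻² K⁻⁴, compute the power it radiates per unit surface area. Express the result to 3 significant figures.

I ≈ 9.41×10⁴ W/m²

Wien's law: T = b/λ_max = 2.898×10⁻³/2.553×10⁻⁶ = 1135.14 K.
Then I = σT⁴ = 5.670×10⁻⁸×(1135.14)⁴ = 9.41×10⁴ W/m².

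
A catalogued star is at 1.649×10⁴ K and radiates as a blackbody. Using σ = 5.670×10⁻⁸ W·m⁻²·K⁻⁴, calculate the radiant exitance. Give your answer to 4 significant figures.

Stefan–Boltzmann: I = σT⁴ = 5.670×10⁻⁸ × (1.649×10⁴)⁴ = 4.192×10⁹ W/m².

I ≈ 4.192×10⁹ W/m²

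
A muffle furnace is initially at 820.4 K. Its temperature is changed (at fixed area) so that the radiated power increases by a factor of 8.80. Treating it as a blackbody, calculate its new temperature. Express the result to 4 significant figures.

T₂ ≈ 1413 K

P ∝ T⁴, so T₂/T₁ = (P₂/P₁)^(1/4) = (8.80)^(1/4) = 1.72235.
T₂ = 820.4 × 1.72235 = 1413 K.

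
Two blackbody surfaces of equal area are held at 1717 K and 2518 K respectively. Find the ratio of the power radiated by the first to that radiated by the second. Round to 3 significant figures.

P₁/P₂ ≈ 0.216

With equal areas, P₁/P₂ = (T₁/T₂)⁴ = (1717/2518)⁴ = 0.216.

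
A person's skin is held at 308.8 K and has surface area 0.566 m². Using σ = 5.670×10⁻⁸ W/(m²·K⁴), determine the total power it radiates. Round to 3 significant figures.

P ≈ 292 W

Area A = 0.566 m².
P = σAT⁴ = 5.670×10⁻⁸ × 0.566 × (308.8)⁴ = 292 W.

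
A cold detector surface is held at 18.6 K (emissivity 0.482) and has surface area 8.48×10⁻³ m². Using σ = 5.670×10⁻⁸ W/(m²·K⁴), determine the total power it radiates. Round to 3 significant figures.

P ≈ 2.77×10⁻⁵ W

Area A = 8.48×10⁻³ m².
P = εσAT⁴ = 0.482 × 5.670×10⁻⁸ × 8.48×10⁻³ × (18.6)⁴ = 2.77×10⁻⁵ W.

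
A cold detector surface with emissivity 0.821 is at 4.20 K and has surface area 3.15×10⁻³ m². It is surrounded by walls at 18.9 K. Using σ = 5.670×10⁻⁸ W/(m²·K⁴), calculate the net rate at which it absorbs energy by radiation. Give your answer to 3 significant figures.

Net gain ≈ 1.87×10⁻⁵ W

Area A = 3.15×10⁻³ m².
Net radiated power P_net = εσA(T⁴ − T₀⁴) = 0.821×5.670×10⁻⁸×3.15×10⁻³×(4.20⁴ − 18.9⁴).
T⁴ − T₀⁴ = 311.170 − 1.27599×10⁵ = -1.27288×10⁵ K⁴, so P_net = -1.87×10⁻⁵ W — negative, meaning a net gain of 1.87×10⁻⁵ W.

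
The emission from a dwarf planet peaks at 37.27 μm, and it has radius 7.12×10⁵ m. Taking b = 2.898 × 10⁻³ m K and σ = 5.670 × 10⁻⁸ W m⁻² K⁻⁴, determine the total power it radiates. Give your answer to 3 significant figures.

Wien's law: T = b/λ_max = 2.898×10⁻³/3.727×10⁻⁵ = 77.7569 K.
Surface area A = 4πR² = 4π(7.12×10⁵ m)² = 6.37045×10¹² m².
Then P = σAT⁴ = 5.670×10⁻⁸×6.37045×10¹²×(77.7569)⁴ = 1.32×10¹³ W.

P ≈ 1.32×10¹³ W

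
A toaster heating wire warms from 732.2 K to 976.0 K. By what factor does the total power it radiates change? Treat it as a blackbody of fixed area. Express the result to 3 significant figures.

P ∝ T⁴, so P₂/P₁ = (T₂/T₁)⁴ = (976.0/732.2)⁴ = (1.33297)⁴ = 3.16.

P₂/P₁ ≈ 3.16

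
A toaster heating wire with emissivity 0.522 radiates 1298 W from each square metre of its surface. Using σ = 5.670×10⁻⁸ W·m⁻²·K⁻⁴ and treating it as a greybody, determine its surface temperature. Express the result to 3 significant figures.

T ≈ 458 K

I = εσT⁴, so T = (I/εσ)^(1/4) = (1298/(0.522×5.670×10⁻⁸))^(1/4) = 458 K.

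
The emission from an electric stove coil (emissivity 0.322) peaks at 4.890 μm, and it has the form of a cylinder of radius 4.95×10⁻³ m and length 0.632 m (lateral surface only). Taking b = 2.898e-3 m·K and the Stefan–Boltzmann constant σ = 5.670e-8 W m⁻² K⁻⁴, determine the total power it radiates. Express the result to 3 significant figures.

P ≈ 44.3 W

Wien's law: T = b/λ_max = 2.898×10⁻³/4.890×10⁻⁶ = 592.638 K.
Lateral area A = 2πrL = 2π×4.95×10⁻³×0.632 = 0.0196563 m².
Then P = εσAT⁴ = 0.322×5.670×10⁻⁸×0.0196563×(592.638)⁴ = 44.3 W.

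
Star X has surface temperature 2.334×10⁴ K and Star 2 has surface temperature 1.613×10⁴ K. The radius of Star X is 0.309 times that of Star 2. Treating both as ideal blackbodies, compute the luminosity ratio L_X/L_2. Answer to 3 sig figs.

L ∝ R²T⁴, so L_X/L_2 = (R_X/R_2)²(T_X/T_2)⁴ = (0.309)² × (2.334×10⁴/1.613×10⁴)⁴ = 0.095481 × 4.38395 = 0.419.

L_X/L_2 ≈ 0.419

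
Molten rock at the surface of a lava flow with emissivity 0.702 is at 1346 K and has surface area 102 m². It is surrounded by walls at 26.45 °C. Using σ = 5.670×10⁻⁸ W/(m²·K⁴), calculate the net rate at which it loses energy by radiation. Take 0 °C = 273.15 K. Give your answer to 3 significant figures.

Net loss ≈ 1.33×10⁷ W

Surroundings: T = 26.45 °C + 273.15 = 299.60 K.
Area A = 102 m².
Net radiated power P_net = εσA(T⁴ − T₀⁴) = 0.702×5.670×10⁻⁸×102×(1346⁴ − 299.60⁴).
T⁴ − T₀⁴ = 3.28231×10¹² − 8.05689×10⁹ = 3.27425×10¹² K⁴, so P_net = 1.33×10⁷ W.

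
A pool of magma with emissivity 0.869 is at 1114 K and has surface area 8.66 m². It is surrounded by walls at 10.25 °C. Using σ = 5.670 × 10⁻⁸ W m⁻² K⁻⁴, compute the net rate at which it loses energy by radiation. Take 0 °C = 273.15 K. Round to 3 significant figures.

Surroundings: T = 10.25 °C + 273.15 = 283.40 K.
Area A = 8.66 m².
Net radiated power P_net = εσA(T⁴ − T₀⁴) = 0.869×5.670×10⁻⁸×8.66×(1114⁴ − 283.40⁴).
T⁴ − T₀⁴ = 1.54007×10¹² − 6.45059×10⁹ = 1.53362×10¹² K⁴, so P_net = 6.54×10⁵ W.

Net loss ≈ 6.54×10⁵ W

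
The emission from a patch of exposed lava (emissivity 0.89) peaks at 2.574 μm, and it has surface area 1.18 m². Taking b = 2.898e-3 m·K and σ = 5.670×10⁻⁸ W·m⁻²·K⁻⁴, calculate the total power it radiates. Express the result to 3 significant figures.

Wien's law: T = b/λ_max = 2.898×10⁻³/2.574×10⁻⁶ = 1125.87 K.
Area A = 1.18 m².
Then P = εσAT⁴ = 0.89×5.670×10⁻⁸×1.18×(1125.87)⁴ = 9.57×10⁴ W.

P ≈ 9.57×10⁴ W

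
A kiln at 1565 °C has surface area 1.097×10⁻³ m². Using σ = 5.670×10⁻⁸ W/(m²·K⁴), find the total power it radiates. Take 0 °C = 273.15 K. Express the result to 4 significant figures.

T = 1565 °C + 273.15 = 1838.15 K.
Area A = 1.097×10⁻³ m².
P = σAT⁴ = 5.670×10⁻⁸ × 1.097×10⁻³ × (1838.15)⁴ = 710.1 W.

P ≈ 710.1 W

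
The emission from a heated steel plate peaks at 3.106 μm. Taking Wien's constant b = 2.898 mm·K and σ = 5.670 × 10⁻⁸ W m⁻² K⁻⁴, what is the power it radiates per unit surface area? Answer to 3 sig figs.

I ≈ 4.30×10⁴ W/m²

Wien's law: T = b/λ_max = 2.898×10⁻³/3.106×10⁻⁶ = 933.033 K.
Then I = σT⁴ = 5.670×10⁻⁸×(933.033)⁴ = 4.30×10⁴ W/m².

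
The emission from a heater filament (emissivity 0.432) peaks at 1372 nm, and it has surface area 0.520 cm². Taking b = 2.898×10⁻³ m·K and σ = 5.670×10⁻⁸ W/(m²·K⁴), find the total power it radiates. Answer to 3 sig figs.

P ≈ 25.4 W

Wien's law: T = b/λ_max = 2.898×10⁻³/1.372×10⁻⁶ = 2112.24 K.
Area A = 0.520 cm² = 5.20×10⁻⁵ m².
Then P = εσAT⁴ = 0.432×5.670×10⁻⁸×5.20×10⁻⁵×(2112.24)⁴ = 25.4 W.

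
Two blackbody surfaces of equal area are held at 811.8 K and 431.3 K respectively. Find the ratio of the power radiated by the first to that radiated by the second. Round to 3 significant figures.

P₁/P₂ ≈ 12.6

With equal areas, P₁/P₂ = (T₁/T₂)⁴ = (811.8/431.3)⁴ = 12.6.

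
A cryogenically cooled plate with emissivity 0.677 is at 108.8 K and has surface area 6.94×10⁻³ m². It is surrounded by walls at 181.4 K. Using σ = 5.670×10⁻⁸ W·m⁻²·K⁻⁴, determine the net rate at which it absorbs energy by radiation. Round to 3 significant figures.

Net gain ≈ 0.251 W

Area A = 6.94×10⁻³ m².
Net radiated power P_net = εσA(T⁴ − T₀⁴) = 0.677×5.670×10⁻⁸×6.94×10⁻³×(108.8⁴ − 181.4⁴).
T⁴ − T₀⁴ = 1.40125×10⁸ − 1.08280×10⁹ = -9.42675×10⁸ K⁴, so P_net = -0.251 W — negative, meaning a net gain of 0.251 W.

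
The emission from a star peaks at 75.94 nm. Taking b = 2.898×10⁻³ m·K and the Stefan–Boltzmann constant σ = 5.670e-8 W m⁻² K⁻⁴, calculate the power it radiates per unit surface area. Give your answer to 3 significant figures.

I ≈ 1.20×10¹¹ W/m²

Wien's law: T = b/λ_max = 2.898×10⁻³/7.594×10⁻⁸ = 38161.7 K.
Then I = σT⁴ = 5.670×10⁻⁸×(38161.7)⁴ = 1.20×10¹¹ W/m².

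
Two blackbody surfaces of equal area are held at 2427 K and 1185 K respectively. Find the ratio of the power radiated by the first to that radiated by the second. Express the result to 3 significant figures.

With equal areas, P₁/P₂ = (T₁/T₂)⁴ = (2427/1185)⁴ = 17.6.

P₁/P₂ ≈ 17.6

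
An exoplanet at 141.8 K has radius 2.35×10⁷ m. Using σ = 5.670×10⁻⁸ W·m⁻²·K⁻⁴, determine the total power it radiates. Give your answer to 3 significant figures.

P ≈ 1.59×10¹⁷ W

Surface area A = 4πR² = 4π(2.35×10⁷ m)² = 6.93978×10¹⁵ m².
P = σAT⁴ = 5.670×10⁻⁸ × 6.93978×10¹⁵ × (141.8)⁴ = 1.59×10¹⁷ W.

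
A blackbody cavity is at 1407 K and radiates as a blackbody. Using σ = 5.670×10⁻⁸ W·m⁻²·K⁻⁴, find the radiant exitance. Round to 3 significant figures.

Stefan–Boltzmann: I = σT⁴ = 5.670×10⁻⁸ × (1407)⁴ = 2.22×10⁵ W/m².

I ≈ 2.22×10⁵ W/m²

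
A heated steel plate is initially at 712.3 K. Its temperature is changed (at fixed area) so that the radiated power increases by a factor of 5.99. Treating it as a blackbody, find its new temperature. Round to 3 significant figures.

T₂ ≈ 1.11×10³ K

P ∝ T⁴, so T₂/T₁ = (P₂/P₁)^(1/4) = (5.99)^(1/4) = 1.56443.
T₂ = 712.3 × 1.56443 = 1.11×10³ K.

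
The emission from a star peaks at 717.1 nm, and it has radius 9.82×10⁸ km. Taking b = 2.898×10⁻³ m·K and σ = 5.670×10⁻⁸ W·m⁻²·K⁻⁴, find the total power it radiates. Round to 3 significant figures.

P ≈ 1.83×10³² W

Wien's law: T = b/λ_max = 2.898×10⁻³/7.171×10⁻⁷ = 4041.28 K.
Surface area A = 4πR² = 4π(9.82×10¹¹ m)² = 1.21181×10²⁵ m².
Then P = σAT⁴ = 5.670×10⁻⁸×1.21181×10²⁵×(4041.28)⁴ = 1.83×10³² W.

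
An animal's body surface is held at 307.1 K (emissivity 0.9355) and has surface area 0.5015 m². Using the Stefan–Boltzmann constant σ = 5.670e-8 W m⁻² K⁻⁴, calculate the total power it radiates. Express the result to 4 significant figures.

Area A = 0.5015 m².
P = εσAT⁴ = 0.9355 × 5.670×10⁻⁸ × 0.5015 × (307.1)⁴ = 236.6 W.

P ≈ 236.6 W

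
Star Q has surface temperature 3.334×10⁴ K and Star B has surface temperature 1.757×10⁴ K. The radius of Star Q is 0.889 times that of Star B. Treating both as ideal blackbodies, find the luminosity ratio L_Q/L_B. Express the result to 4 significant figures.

L_Q/L_B ≈ 10.25

L ∝ R²T⁴, so L_Q/L_B = (R_Q/R_B)²(T_Q/T_B)⁴ = (0.889)² × (3.334×10⁴/1.757×10⁴)⁴ = 0.790321 × 12.9651 = 10.25.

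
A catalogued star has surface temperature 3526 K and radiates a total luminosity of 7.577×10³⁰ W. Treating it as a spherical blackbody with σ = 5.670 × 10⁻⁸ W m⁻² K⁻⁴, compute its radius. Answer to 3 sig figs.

L = 4πR²σT⁴ ⇒ R = √(L/(4πσT⁴)).
σT⁴ = 8.76420×10⁶ W/m², so R = √(7.577×10³⁰/(4π×8.76420×10⁶)) = 2.62×10¹¹ m.

R ≈ 2.62×10¹¹ m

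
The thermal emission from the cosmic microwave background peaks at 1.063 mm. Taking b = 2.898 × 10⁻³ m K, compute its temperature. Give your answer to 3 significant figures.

Wien's law gives T = b/λ_max = (2.898×10⁻³ m·K)/(1.063×10⁻³ m) = 2.73 K.

T ≈ 2.73 K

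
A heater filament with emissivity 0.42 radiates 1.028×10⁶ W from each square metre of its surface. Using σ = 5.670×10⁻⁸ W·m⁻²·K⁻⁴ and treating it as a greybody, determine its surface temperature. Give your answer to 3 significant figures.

T ≈ 2.56×10³ K

I = εσT⁴, so T = (I/εσ)^(1/4) = (1.028×10⁶/(0.42×5.670×10⁻⁸))^(1/4) = 2.56×10³ K.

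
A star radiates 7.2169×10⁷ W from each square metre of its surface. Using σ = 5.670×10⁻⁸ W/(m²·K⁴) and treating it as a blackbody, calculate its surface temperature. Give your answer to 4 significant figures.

I = σT⁴, so T = (I/σ)^(1/4) = (7.2169×10⁷/(5.670×10⁻⁸))^(1/4) = 5973 K.

T ≈ 5973 K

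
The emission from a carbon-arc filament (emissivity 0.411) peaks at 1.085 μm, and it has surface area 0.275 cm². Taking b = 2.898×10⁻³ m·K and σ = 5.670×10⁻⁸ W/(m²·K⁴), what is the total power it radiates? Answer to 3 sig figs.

P ≈ 32.6 W

Wien's law: T = b/λ_max = 2.898×10⁻³/1.085×10⁻⁶ = 2670.97 K.
Area A = 0.275 cm² = 2.75×10⁻⁵ m².
Then P = εσAT⁴ = 0.411×5.670×10⁻⁸×2.75×10⁻⁵×(2670.97)⁴ = 32.6 W.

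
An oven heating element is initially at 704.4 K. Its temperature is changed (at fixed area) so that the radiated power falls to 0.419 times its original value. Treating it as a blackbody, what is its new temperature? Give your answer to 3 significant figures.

P ∝ T⁴, so T₂/T₁ = (P₂/P₁)^(1/4) = (0.419)^(1/4) = 0.804551.
T₂ = 704.4 × 0.804551 = 567 K.

T₂ ≈ 567 K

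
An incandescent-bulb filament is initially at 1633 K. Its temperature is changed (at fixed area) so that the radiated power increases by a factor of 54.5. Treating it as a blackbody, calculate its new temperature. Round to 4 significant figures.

P ∝ T⁴, so T₂/T₁ = (P₂/P₁)^(1/4) = (54.5)^(1/4) = 2.71706.
T₂ = 1633 × 2.71706 = 4437 K.

T₂ ≈ 4437 K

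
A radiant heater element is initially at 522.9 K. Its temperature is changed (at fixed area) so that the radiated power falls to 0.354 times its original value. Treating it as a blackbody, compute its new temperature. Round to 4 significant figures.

T₂ ≈ 403.3 K

P ∝ T⁴, so T₂/T₁ = (P₂/P₁)^(1/4) = (0.354)^(1/4) = 0.771349.
T₂ = 522.9 × 0.771349 = 403.3 K.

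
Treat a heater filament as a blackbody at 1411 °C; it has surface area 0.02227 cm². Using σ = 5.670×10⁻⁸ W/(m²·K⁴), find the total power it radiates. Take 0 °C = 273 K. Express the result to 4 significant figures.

T = 1411 °C + 273 = 1684 K.
Area A = 0.02227 cm² = 2.227×10⁻⁶ m².
P = σAT⁴ = 5.670×10⁻⁸ × 2.227×10⁻⁶ × (1684)⁴ = 1.015 W.

P ≈ 1.015 W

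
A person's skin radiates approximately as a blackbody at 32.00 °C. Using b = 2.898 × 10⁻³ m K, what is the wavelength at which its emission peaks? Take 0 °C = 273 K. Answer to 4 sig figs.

λ_max ≈ 9.502 μm

T = 32.00 °C + 273 = 305.00 K.
Wien's displacement law: λ_max = b/T = (2.898×10⁻³ m·K)/(305.00 K) = 9.5016×10⁻⁶ m.
That is 9.502 μm, in the infrared range.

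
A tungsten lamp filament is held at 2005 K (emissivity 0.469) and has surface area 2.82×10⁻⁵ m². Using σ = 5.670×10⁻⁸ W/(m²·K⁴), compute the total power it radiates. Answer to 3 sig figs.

P ≈ 12.1 W

Area A = 2.82×10⁻⁵ m².
P = εσAT⁴ = 0.469 × 5.670×10⁻⁸ × 2.82×10⁻⁵ × (2005)⁴ = 12.1 W.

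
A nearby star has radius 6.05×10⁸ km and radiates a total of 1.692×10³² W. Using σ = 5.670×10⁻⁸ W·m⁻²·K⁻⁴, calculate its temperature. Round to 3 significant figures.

T ≈ 5.05×10³ K

Surface area A = 4πR² = 4π(6.05×10¹¹ m)² = 4.59961×10²⁴ m².
P = σAT⁴ ⇒ T = (P/(σA))^(1/4) = (1.692×10³²/(5.670×10⁻⁸×4.59961×10²⁴))^(1/4) = 5.05×10³ K.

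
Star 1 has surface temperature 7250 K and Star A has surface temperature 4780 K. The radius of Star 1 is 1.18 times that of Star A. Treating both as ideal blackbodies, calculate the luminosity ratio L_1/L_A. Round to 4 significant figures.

L ∝ R²T⁴, so L_1/L_A = (R_1/R_A)²(T_1/T_A)⁴ = (1.18)² × (7250/4780)⁴ = 1.3924 × 5.29225 = 7.369.

L_1/L_A ≈ 7.369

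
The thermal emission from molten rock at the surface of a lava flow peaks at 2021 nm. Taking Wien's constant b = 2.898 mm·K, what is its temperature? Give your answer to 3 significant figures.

T ≈ 1.43×10³ K

Wien's law gives T = b/λ_max = (2.898×10⁻³ m·K)/(2.021×10⁻⁶ m) = 1.43×10³ K.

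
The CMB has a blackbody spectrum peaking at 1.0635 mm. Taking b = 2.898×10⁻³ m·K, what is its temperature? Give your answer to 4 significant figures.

Wien's law gives T = b/λ_max = (2.898×10⁻³ m·K)/(1.0635×10⁻³ m) = 2.725 K.

T ≈ 2.725 K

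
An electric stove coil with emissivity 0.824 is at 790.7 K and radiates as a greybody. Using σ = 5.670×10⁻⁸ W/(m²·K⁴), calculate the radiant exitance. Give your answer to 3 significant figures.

I ≈ 1.83×10⁴ W/m²

Stefan–Boltzmann: I = εσT⁴ = 0.824 × 5.670×10⁻⁸ × (790.7)⁴ = 1.83×10⁴ W/m².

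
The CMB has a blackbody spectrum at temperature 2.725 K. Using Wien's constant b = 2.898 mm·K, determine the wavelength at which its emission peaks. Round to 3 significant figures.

Wien's displacement law: λ_max = b/T = (2.898×10⁻³ m·K)/(2.725 K) = 1.063×10⁻³ m.
That is 1.06×10⁻³ m, in the microwave range.

λ_max ≈ 1.06×10⁻³ m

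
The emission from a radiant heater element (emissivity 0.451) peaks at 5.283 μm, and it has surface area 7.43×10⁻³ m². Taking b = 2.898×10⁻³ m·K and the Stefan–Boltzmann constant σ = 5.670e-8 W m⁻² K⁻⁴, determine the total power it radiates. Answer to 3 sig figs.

Wien's law: T = b/λ_max = 2.898×10⁻³/5.283×10⁻⁶ = 548.552 K.
Area A = 7.43×10⁻³ m².
Then P = εσAT⁴ = 0.451×5.670×10⁻⁸×7.43×10⁻³×(548.552)⁴ = 17.2 W.

P ≈ 17.2 W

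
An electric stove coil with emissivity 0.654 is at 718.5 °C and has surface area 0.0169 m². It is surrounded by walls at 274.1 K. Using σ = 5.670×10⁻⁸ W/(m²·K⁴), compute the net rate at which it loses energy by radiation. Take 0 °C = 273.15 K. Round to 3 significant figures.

Net loss ≈ 602 W

T = 718.5 °C + 273.15 = 991.65 K.
Area A = 0.0169 m².
Net radiated power P_net = εσA(T⁴ − T₀⁴) = 0.654×5.670×10⁻⁸×0.0169×(991.65⁴ − 274.1⁴).
T⁴ − T₀⁴ = 9.67016×10¹¹ − 5.64464×10⁹ = 9.61371×10¹¹ K⁴, so P_net = 602 W.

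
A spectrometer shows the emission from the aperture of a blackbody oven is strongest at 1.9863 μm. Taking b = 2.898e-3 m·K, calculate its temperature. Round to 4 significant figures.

Wien's law gives T = b/λ_max = (2.898×10⁻³ m·K)/(1.9863×10⁻⁶ m) = 1459 K.

T ≈ 1459 K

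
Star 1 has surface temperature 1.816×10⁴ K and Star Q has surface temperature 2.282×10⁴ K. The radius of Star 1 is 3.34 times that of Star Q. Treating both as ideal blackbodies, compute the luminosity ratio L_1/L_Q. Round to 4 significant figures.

L ∝ R²T⁴, so L_1/L_Q = (R_1/R_Q)²(T_1/T_Q)⁴ = (3.34)² × (1.816×10⁴/2.282×10⁴)⁴ = 11.1556 × 0.401052 = 4.474.

L_1/L_Q ≈ 4.474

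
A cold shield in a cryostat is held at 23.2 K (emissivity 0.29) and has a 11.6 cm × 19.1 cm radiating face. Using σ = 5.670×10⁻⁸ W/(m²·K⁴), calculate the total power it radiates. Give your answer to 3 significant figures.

Area A = 0.116 × 0.191 = 0.022156 m².
P = εσAT⁴ = 0.29 × 5.670×10⁻⁸ × 0.022156 × (23.2)⁴ = 1.06×10⁻⁴ W.

P ≈ 1.06×10⁻⁴ W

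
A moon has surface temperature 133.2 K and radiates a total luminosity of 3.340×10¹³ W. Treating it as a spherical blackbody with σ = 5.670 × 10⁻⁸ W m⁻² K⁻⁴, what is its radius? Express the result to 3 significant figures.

L = 4πR²σT⁴ ⇒ R = √(L/(4πσT⁴)).
σT⁴ = 17.8484 W/m², so R = √(3.340×10¹³/(4π×17.8484)) = 3.86×10⁵ m.

R ≈ 3.86×10⁵ m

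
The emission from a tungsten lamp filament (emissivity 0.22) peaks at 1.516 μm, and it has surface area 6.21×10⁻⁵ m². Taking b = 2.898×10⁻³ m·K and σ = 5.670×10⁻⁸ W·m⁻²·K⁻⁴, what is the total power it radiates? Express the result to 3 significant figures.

P ≈ 10.3 W

Wien's law: T = b/λ_max = 2.898×10⁻³/1.516×10⁻⁶ = 1911.61 K.
Area A = 6.21×10⁻⁵ m².
Then P = εσAT⁴ = 0.22×5.670×10⁻⁸×6.21×10⁻⁵×(1911.61)⁴ = 10.3 W.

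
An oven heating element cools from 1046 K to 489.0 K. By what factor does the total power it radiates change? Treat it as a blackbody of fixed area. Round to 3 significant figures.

P₂/P₁ ≈ 0.0478

P ∝ T⁴, so P₂/P₁ = (T₂/T₁)⁴ = (489.0/1046)⁴ = (0.467495)⁴ = 0.0478.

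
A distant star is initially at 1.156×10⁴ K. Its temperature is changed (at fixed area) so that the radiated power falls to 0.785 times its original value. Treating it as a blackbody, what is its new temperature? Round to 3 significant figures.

P ∝ T⁴, so T₂/T₁ = (P₂/P₁)^(1/4) = (0.785)^(1/4) = 0.941277.
T₂ = 1.156×10⁴ × 0.941277 = 1.09×10⁴ K.

T₂ ≈ 1.09×10⁴ K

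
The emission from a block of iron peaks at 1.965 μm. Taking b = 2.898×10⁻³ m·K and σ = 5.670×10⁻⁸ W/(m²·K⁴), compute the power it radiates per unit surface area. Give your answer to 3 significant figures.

I ≈ 2.68×10⁵ W/m²

Wien's law: T = b/λ_max = 2.898×10⁻³/1.965×10⁻⁶ = 1474.81 K.
Then I = σT⁴ = 5.670×10⁻⁸×(1474.81)⁴ = 2.68×10⁵ W/m².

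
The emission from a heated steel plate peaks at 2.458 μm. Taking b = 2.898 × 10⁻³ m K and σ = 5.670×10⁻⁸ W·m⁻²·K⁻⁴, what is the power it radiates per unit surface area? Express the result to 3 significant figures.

Wien's law: T = b/λ_max = 2.898×10⁻³/2.458×10⁻⁶ = 1179.01 K.
Then I = σT⁴ = 5.670×10⁻⁸×(1179.01)⁴ = 1.10×10⁵ W/m².

I ≈ 1.10×10⁵ W/m²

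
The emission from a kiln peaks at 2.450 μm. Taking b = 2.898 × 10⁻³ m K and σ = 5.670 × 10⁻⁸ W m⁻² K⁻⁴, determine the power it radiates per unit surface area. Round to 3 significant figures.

I ≈ 1.11×10⁵ W/m²

Wien's law: T = b/λ_max = 2.898×10⁻³/2.450×10⁻⁶ = 1182.86 K.
Then I = σT⁴ = 5.670×10⁻⁸×(1182.86)⁴ = 1.11×10⁵ W/m².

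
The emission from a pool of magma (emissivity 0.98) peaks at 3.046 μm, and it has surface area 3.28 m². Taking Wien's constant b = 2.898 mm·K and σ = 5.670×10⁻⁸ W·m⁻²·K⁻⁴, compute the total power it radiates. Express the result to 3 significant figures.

Wien's law: T = b/λ_max = 2.898×10⁻³/3.046×10⁻⁶ = 951.412 K.
Area A = 3.28 m².
Then P = εσAT⁴ = 0.98×5.670×10⁻⁸×3.28×(951.412)⁴ = 1.49×10⁵ W.

P ≈ 1.49×10⁵ W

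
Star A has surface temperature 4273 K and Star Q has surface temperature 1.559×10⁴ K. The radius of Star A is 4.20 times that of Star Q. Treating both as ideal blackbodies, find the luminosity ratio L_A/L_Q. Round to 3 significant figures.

L ∝ R²T⁴, so L_A/L_Q = (R_A/R_Q)²(T_A/T_Q)⁴ = (4.20)² × (4273/1.559×10⁴)⁴ = 17.64 × 5.64348×10⁻³ = 0.0996.

L_A/L_Q ≈ 0.0996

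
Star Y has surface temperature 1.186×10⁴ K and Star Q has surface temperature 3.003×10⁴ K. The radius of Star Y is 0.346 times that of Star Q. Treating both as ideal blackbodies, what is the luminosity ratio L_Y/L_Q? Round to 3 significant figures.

L ∝ R²T⁴, so L_Y/L_Q = (R_Y/R_Q)²(T_Y/T_Q)⁴ = (0.346)² × (1.186×10⁴/3.003×10⁴)⁴ = 0.119716 × 0.0243286 = 2.91×10⁻³.

L_Y/L_Q ≈ 2.91×10⁻³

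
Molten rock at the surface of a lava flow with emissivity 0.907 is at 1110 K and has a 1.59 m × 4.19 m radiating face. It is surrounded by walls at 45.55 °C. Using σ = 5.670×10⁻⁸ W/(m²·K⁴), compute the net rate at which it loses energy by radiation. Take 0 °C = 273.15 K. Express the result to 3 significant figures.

Surroundings: T = 45.55 °C + 273.15 = 318.70 K.
Area A = 1.59 × 4.19 = 6.6621 m².
Net radiated power P_net = εσA(T⁴ − T₀⁴) = 0.907×5.670×10⁻⁸×6.6621×(1110⁴ − 318.70⁴).
T⁴ − T₀⁴ = 1.51807×10¹² − 1.03164×10¹⁰ = 1.50775×10¹² K⁴, so P_net = 5.17×10⁵ W.

Net loss ≈ 5.17×10⁵ W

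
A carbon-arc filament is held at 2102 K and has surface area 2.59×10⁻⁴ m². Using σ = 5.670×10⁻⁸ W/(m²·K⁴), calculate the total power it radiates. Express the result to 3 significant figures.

P ≈ 287 W

Area A = 2.59×10⁻⁴ m².
P = σAT⁴ = 5.670×10⁻⁸ × 2.59×10⁻⁴ × (2102)⁴ = 287 W.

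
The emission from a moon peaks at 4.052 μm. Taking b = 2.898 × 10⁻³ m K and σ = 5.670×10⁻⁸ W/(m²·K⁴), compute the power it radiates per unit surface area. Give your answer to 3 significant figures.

I ≈ 1.48×10⁴ W/m²

Wien's law: T = b/λ_max = 2.898×10⁻³/4.052×10⁻⁶ = 715.202 K.
Then I = σT⁴ = 5.670×10⁻⁸×(715.202)⁴ = 1.48×10⁴ W/m².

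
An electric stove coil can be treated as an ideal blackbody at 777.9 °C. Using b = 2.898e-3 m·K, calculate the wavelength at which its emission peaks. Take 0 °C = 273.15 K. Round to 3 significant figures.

λ_max ≈ 2.76×10³ nm

T = 777.9 °C + 273.15 = 1051.05 K.
Wien's displacement law: λ_max = b/T = (2.898×10⁻³ m·K)/(1051.05 K) = 2.757×10⁻⁶ m.
That is 2.76×10³ nm, in the infrared range.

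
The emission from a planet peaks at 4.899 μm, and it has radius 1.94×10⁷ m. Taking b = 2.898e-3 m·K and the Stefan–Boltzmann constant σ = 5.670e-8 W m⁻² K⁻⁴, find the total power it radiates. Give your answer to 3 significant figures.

Wien's law: T = b/λ_max = 2.898×10⁻³/4.899×10⁻⁶ = 591.549 K.
Surface area A = 4πR² = 4π(1.94×10⁷ m)² = 4.72948×10¹⁵ m².
Then P = σAT⁴ = 5.670×10⁻⁸×4.72948×10¹⁵×(591.549)⁴ = 3.28×10¹⁹ W.

P ≈ 3.28×10¹⁹ W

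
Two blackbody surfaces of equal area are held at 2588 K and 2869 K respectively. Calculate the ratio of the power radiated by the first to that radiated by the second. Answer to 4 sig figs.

With equal areas, P₁/P₂ = (T₁/T₂)⁴ = (2588/2869)⁴ = 0.6621.

P₁/P₂ ≈ 0.6621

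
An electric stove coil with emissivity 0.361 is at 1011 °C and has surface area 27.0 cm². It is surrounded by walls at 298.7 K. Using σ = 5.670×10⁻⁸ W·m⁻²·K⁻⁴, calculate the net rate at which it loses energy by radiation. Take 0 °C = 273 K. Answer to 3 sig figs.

Net loss ≈ 150 W

T = 1011 °C + 273 = 1284 K.
Area A = 27.0 cm² = 2.70×10⁻³ m².
Net radiated power P_net = εσA(T⁴ − T₀⁴) = 0.361×5.670×10⁻⁸×2.70×10⁻³×(1284⁴ − 298.7⁴).
T⁴ − T₀⁴ = 2.71807×10¹² − 7.96051×10⁹ = 2.71011×10¹² K⁴, so P_net = 150 W.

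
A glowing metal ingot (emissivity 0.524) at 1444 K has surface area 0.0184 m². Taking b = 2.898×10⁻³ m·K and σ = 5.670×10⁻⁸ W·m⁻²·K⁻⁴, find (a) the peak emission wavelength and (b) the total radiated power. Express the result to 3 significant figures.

(a) λ_max = b/T = 2.898×10⁻³/1444 = 2.007×10⁻⁶ m = 2.01 μm.
Area A = 0.0184 m².
(b) P = εσAT⁴ = 0.524×5.670×10⁻⁸×0.0184×(1444)⁴ = 2.38×10³ W.

λ_max ≈ 2.01 μm; P ≈ 2.38×10³ W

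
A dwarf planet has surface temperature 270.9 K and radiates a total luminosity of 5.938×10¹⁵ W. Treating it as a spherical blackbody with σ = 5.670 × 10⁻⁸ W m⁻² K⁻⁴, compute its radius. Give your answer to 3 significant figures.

L = 4πR²σT⁴ ⇒ R = √(L/(4πσT⁴)).
σT⁴ = 305.365 W/m², so R = √(5.938×10¹⁵/(4π×305.365)) = 1.24×10⁶ m.

R ≈ 1.24×10⁶ m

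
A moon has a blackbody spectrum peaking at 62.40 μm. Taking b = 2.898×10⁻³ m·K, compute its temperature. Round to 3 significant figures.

Wien's law gives T = b/λ_max = (2.898×10⁻³ m·K)/(6.240×10⁻⁵ m) = 46.4 K.

T ≈ 46.4 K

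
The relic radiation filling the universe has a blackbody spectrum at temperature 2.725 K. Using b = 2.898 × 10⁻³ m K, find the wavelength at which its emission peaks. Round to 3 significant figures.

Wien's displacement law: λ_max = b/T = (2.898×10⁻³ m·K)/(2.725 K) = 1.063×10⁻³ m.
That is 1.06×10⁻³ m, in the microwave range.

λ_max ≈ 1.06×10⁻³ m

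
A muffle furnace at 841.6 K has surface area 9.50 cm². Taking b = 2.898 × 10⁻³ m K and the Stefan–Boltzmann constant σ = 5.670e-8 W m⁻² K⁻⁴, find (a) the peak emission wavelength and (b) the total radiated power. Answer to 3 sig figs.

(a) λ_max = b/T = 2.898×10⁻³/841.6 = 3.443×10⁻⁶ m = 3.44 μm.
Area A = 9.50 cm² = 9.50×10⁻⁴ m².
(b) P = σAT⁴ = 5.670×10⁻⁸×9.50×10⁻⁴×(841.6)⁴ = 27.0 W.

λ_max ≈ 3.44 μm; P ≈ 27.0 W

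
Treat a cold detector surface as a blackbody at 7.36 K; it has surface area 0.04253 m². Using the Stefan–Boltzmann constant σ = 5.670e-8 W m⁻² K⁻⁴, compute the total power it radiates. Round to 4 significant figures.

P ≈ 7.076×10⁻⁶ W

Area A = 0.04253 m².
P = σAT⁴ = 5.670×10⁻⁸ × 0.04253 × (7.36)⁴ = 7.076×10⁻⁶ W.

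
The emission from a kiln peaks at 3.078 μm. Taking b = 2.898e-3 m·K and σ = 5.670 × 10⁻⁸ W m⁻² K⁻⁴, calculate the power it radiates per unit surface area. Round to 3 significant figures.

Wien's law: T = b/λ_max = 2.898×10⁻³/3.078×10⁻⁶ = 941.520 K.
Then I = σT⁴ = 5.670×10⁻⁸×(941.520)⁴ = 4.46×10⁴ W/m².

I ≈ 4.46×10⁴ W/m²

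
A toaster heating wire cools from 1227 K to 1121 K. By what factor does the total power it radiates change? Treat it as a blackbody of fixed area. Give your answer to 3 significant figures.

P ∝ T⁴, so P₂/P₁ = (T₂/T₁)⁴ = (1121/1227)⁴ = (0.913610)⁴ = 0.697.

P₂/P₁ ≈ 0.697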